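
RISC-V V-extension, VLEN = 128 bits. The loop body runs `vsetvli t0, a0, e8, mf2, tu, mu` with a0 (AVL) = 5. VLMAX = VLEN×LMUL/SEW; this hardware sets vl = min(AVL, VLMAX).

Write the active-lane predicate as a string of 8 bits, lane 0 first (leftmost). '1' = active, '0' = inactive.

lanes per group: 128·1/2/8 = 8
AVL=5 ≤ VLMAX=8, so vl = 5
bits (lane 0 leftmost): 11111000

predicate = 11111000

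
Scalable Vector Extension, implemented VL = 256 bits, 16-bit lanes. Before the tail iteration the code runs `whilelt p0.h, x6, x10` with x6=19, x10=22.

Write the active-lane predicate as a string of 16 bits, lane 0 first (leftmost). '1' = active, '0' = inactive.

predicate = 1110000000000000

register lanes = 256/16 = 16
p0[j] = (19+j < 22); true for j=0..2 → 3 lanes set
bits (lane 0 leftmost): 1110000000000000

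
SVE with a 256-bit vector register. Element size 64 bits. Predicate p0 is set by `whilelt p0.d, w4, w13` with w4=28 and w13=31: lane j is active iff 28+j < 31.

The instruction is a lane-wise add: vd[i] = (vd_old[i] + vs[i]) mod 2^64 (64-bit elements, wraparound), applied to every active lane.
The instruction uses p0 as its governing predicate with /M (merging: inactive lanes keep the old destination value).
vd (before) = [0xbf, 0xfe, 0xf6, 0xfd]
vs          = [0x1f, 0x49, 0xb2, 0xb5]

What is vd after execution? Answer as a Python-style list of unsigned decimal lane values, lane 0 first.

vd = [222, 327, 424, 253]

lane count: 256 div 64 = 4
p0[j] = (28+j < 31); true for j=0..2 → 3 lanes set
  i=0: add(0xbf,0x1f) → 222
  i=1: add(0xfe,0x49) → 327
  i=2: add(0xf6,0xb2) → 424
  i=3: tail/keep → 253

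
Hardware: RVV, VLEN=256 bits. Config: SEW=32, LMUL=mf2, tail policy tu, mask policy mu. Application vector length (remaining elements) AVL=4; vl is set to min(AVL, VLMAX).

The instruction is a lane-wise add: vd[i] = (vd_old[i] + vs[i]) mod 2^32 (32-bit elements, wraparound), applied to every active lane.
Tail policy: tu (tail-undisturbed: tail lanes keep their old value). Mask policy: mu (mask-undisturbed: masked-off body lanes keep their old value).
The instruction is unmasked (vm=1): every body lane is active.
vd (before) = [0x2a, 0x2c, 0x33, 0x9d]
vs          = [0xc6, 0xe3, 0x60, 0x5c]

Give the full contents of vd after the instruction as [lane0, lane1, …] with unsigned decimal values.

VLMAX = (256 × 1/2) / 32 = 4 lanes
vl ← min(4, 4) = 4
vd[0] add(0x2a,0xc6) -> 0xf0
vd[1] add(0x2c,0xe3) -> 0x10f
vd[2] add(0x33,0x60) -> 0x93
vd[3] add(0x9d,0x5c) -> 0xf9

vd = [240, 271, 147, 249]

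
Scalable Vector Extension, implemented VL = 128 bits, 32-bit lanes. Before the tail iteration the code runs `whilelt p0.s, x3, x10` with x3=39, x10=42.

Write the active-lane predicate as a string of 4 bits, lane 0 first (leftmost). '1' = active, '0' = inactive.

128-bit reg / 32-bit elem → 4 lanes
active while 39+j < 42, i.e. j ∈ [0,3) capped at 4 ⇒ 3
bits (lane 0 leftmost): 1110

predicate = 1110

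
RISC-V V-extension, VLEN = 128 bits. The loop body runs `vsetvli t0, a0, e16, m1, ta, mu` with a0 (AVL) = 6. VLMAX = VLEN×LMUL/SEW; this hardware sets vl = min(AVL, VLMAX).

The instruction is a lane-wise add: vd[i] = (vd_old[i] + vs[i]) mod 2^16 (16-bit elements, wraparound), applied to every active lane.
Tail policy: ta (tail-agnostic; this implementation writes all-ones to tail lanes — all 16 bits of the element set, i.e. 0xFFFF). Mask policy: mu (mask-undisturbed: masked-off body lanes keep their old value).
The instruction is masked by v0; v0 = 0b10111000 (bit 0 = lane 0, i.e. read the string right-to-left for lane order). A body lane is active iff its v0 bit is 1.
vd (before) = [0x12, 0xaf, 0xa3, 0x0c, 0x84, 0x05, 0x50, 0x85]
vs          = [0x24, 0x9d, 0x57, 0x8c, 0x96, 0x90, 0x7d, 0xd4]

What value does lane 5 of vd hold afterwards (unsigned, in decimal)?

vd[5] = 149

VLMAX = (128 × 1) / 16 = 8 lanes
vl = min(AVL, VLMAX) = min(6, 8) = 6
  i=0: mask-off/keep → 18
  i=1: mask-off/keep → 175
  i=2: mask-off/keep → 163
  i=3: add(0x0c,0x8c) → 152
  i=4: add(0x84,0x96) → 282
  i=5: add(0x05,0x90) → 149
  i=6: tail/ones → 65535
  i=7: tail/ones → 65535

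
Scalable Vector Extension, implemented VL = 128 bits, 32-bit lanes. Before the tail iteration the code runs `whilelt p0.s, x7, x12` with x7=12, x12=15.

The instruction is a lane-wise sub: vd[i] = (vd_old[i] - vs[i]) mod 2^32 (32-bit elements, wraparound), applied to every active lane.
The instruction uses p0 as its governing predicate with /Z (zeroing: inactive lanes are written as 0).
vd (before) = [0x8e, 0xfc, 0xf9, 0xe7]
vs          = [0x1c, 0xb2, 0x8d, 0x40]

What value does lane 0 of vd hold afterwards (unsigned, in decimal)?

vd[0] = 114

register lanes = 128/32 = 4
whilelt: lane j active iff 12+j < 15 → j < 3 → 3 active
vd[0] sub(0x8e,0x1c) -> 0x72
vd[1] sub(0xfc,0xb2) -> 0x4a
vd[2] sub(0xf9,0x8d) -> 0x6c
vd[3] tail/zero -> 0x00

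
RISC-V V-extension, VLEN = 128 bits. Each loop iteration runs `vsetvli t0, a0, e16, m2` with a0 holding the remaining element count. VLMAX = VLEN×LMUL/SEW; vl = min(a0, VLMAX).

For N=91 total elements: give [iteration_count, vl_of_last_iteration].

lanes per group: 128·2/16 = 16
91 elements at 16/iter → 6 passes, remainder 11 on the last

[iterations, last_vl] = [6, 11]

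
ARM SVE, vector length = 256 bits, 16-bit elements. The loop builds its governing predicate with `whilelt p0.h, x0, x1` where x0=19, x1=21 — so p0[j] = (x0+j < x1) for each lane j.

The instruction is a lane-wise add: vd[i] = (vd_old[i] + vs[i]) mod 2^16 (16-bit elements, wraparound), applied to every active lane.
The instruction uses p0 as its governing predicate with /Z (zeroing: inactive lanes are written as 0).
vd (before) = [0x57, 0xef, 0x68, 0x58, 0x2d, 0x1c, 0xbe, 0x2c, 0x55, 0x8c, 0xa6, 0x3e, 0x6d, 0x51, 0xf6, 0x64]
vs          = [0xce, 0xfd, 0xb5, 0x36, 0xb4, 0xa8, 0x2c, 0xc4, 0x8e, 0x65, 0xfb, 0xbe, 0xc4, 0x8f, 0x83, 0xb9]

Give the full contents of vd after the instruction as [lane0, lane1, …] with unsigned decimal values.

vd = [293, 492, 0, 0, 0, 0, 0, 0, 0, 0, 0, 0, 0, 0, 0, 0]

register lanes = 256/16 = 16
whilelt: lane j active iff 19+j < 21 → j < 2 → 2 active
[0] add(0x57,0xce) = 0x125
[1] add(0xef,0xfd) = 0x1ec
[2] tail/zero = 0x00
[3] tail/zero = 0x00
[4] tail/zero = 0x00
[5] tail/zero = 0x00
[6] tail/zero = 0x00
[7] tail/zero = 0x00
[8] tail/zero = 0x00
[9] tail/zero = 0x00
[10] tail/zero = 0x00
[11] tail/zero = 0x00
[12] tail/zero = 0x00
[13] tail/zero = 0x00
[14] tail/zero = 0x00
[15] tail/zero = 0x00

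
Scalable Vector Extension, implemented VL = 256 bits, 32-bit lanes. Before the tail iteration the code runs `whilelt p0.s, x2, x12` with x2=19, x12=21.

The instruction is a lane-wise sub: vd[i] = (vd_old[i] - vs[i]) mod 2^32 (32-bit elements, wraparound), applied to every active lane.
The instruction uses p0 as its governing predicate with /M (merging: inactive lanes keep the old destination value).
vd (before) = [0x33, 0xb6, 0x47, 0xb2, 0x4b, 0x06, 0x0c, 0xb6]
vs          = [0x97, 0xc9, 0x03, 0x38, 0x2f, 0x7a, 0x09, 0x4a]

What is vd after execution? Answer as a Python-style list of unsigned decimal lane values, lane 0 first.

vd = [4294967196, 4294967277, 71, 178, 75, 6, 12, 182]

lane count: 256 div 32 = 8
p0[j] = (19+j < 21); true for j=0..1 → 2 lanes set
vd[0] sub(0x33,0x97) -> 0xffffff9c
vd[1] sub(0xb6,0xc9) -> 0xffffffed
vd[2] tail/keep -> 0x47
vd[3] tail/keep -> 0xb2
vd[4] tail/keep -> 0x4b
vd[5] tail/keep -> 0x06
vd[6] tail/keep -> 0x0c
vd[7] tail/keep -> 0xb6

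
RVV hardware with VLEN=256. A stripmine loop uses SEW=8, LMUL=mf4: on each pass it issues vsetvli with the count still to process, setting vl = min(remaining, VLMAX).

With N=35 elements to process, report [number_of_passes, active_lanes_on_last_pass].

VLMAX = VLEN×LMUL/SEW = 256×1/4/8 = 8
N=35: ⌈35/8⌉ = 5 iters; last vl = 35 − 4×8 = 3

[iterations, last_vl] = [5, 3]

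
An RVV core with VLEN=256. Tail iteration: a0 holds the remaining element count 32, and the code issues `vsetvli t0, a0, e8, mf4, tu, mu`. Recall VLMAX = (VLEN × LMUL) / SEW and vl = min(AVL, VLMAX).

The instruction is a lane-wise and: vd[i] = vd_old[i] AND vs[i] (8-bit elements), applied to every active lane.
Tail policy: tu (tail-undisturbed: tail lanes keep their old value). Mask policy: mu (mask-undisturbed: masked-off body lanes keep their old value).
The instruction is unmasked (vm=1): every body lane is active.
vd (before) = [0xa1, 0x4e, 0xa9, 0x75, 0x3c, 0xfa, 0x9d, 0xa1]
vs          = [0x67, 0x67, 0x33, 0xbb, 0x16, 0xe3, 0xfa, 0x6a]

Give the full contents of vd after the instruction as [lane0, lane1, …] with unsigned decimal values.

vd = [33, 70, 33, 49, 20, 226, 152, 32]

VLMAX = (256 × 1/4) / 8 = 8 lanes
vl ← min(32, 8) = 8
vd[0] and(0xa1,0x67) -> 0x21
vd[1] and(0x4e,0x67) -> 0x46
vd[2] and(0xa9,0x33) -> 0x21
vd[3] and(0x75,0xbb) -> 0x31
vd[4] and(0x3c,0x16) -> 0x14
vd[5] and(0xfa,0xe3) -> 0xe2
vd[6] and(0x9d,0xfa) -> 0x98
vd[7] and(0xa1,0x6a) -> 0x20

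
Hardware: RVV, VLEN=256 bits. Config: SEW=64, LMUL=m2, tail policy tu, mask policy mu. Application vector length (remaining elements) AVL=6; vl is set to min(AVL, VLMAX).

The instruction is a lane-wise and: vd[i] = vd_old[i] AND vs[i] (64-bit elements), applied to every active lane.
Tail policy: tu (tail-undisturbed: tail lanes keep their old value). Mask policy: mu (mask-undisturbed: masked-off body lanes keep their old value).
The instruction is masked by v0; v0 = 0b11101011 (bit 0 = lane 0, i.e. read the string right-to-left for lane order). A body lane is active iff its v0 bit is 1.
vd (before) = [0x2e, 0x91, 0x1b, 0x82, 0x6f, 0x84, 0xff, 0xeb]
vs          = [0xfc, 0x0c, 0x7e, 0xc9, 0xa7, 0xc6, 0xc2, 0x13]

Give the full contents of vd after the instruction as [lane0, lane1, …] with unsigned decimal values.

vd = [44, 0, 27, 128, 111, 132, 255, 235]

lanes per group: 256·2/64 = 8
AVL=6 ≤ VLMAX=8, so vl = 6
[0] and(0x2e,0xfc) = 0x2c
[1] and(0x91,0x0c) = 0x00
[2] mask-off/keep = 0x1b
[3] and(0x82,0xc9) = 0x80
[4] mask-off/keep = 0x6f
[5] and(0x84,0xc6) = 0x84
[6] tail/keep = 0xff
[7] tail/keep = 0xeb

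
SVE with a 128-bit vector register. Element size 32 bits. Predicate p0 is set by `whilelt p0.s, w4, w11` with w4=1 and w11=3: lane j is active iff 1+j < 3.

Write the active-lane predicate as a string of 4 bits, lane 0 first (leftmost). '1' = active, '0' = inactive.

register lanes = 128/32 = 4
p0[j] = (1+j < 3); true for j=0..1 → 2 lanes set
bits (lane 0 leftmost): 1100

predicate = 1100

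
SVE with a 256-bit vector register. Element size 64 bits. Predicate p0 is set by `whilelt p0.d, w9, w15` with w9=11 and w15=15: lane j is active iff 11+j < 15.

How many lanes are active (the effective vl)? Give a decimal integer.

vl = 4

lane count: 256 div 64 = 4
p0[j] = (11+j < 15); true for j=0..3 → 4 lanes set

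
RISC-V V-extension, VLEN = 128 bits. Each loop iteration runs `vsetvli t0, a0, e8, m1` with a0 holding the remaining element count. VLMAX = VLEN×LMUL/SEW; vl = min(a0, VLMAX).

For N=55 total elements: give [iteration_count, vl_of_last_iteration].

[iterations, last_vl] = [4, 7]

VLMAX = VLEN×LMUL/SEW = 128×1/8 = 16
N=55: ⌈55/16⌉ = 4 iters; last vl = 55 − 3×16 = 7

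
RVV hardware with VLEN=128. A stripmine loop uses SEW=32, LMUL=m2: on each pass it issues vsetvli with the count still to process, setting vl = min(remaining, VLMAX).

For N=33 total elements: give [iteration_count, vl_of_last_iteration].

[iterations, last_vl] = [5, 1]

lanes per group: 128·2/32 = 8
N=33: ⌈33/8⌉ = 5 iters; last vl = 33 − 4×8 = 1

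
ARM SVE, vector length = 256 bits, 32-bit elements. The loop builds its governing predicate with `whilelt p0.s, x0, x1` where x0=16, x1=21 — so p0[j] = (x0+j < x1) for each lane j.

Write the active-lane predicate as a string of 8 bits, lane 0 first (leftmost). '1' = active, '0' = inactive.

register lanes = 256/32 = 8
whilelt: lane j active iff 16+j < 21 → j < 5 → 5 active
bits (lane 0 leftmost): 11111000

predicate = 11111000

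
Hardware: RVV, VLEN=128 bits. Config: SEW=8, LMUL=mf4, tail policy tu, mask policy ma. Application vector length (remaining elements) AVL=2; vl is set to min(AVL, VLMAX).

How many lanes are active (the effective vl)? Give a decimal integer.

vl = 2

VLMAX = (128 × 1/4) / 8 = 4 lanes
vl = min(AVL, VLMAX) = min(2, 4) = 2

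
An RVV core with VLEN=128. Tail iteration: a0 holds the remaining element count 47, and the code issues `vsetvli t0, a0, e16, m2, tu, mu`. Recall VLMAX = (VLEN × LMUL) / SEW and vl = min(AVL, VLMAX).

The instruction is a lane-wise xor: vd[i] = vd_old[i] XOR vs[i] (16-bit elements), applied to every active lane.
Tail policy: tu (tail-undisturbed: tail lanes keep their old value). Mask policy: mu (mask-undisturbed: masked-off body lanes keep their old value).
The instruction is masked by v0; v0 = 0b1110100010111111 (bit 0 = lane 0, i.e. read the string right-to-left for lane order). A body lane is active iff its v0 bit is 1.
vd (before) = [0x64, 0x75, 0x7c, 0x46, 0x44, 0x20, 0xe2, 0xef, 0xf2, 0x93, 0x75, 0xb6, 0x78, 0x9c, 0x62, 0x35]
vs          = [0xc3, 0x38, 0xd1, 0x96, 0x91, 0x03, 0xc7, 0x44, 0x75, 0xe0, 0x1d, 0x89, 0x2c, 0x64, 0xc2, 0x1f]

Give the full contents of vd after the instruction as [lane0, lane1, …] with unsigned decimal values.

vd = [167, 77, 173, 208, 213, 35, 226, 171, 242, 147, 117, 63, 120, 248, 160, 42]

VLMAX = VLEN×LMUL/SEW = 128×2/16 = 16
vl = min(AVL, VLMAX) = min(47, 16) = 16
  i=0: xor(0x64,0xc3) → 167
  i=1: xor(0x75,0x38) → 77
  i=2: xor(0x7c,0xd1) → 173
  i=3: xor(0x46,0x96) → 208
  i=4: xor(0x44,0x91) → 213
  i=5: xor(0x20,0x03) → 35
  i=6: mask-off/keep → 226
  i=7: xor(0xef,0x44) → 171
  i=8: mask-off/keep → 242
  i=9: mask-off/keep → 147
  i=10: mask-off/keep → 117
  i=11: xor(0xb6,0x89) → 63
  i=12: mask-off/keep → 120
  i=13: xor(0x9c,0x64) → 248
  i=14: xor(0x62,0xc2) → 160
  i=15: xor(0x35,0x1f) → 42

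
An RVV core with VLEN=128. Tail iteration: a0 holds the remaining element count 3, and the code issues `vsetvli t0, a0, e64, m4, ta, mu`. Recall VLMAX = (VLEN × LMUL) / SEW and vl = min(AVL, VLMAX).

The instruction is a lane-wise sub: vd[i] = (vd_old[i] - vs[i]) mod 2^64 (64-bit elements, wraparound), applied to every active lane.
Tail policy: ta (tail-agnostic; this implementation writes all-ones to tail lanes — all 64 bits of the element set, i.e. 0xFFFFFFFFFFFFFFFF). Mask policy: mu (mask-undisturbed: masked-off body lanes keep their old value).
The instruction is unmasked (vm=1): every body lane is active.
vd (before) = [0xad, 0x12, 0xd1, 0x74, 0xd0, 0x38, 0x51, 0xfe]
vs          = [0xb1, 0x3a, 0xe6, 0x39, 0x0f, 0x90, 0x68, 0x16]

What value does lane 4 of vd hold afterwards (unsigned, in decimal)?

lanes per group: 128·4/64 = 8
vl ← min(3, 8) = 3
  i=0: sub(0xad,0xb1) → 18446744073709551612
  i=1: sub(0x12,0x3a) → 18446744073709551576
  i=2: sub(0xd1,0xe6) → 18446744073709551595
  i=3: tail/ones → 18446744073709551615
  i=4: tail/ones → 18446744073709551615
  i=5: tail/ones → 18446744073709551615
  i=6: tail/ones → 18446744073709551615
  i=7: tail/ones → 18446744073709551615

vd[4] = 18446744073709551615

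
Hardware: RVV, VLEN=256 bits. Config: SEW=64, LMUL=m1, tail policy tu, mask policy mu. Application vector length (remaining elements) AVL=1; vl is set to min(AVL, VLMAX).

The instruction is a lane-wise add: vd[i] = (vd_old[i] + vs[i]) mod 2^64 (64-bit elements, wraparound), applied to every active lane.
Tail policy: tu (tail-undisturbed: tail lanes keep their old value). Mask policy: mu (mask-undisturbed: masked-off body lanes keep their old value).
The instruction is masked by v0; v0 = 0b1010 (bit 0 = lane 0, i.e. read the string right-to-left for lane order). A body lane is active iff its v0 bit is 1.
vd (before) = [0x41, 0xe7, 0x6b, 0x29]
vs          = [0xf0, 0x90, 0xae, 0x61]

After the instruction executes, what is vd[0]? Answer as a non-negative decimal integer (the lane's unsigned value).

lanes per group: 256·1/64 = 4
AVL=1 ≤ VLMAX=4, so vl = 1
[0] mask-off/keep = 0x41
[1] tail/keep = 0xe7
[2] tail/keep = 0x6b
[3] tail/keep = 0x29

vd[0] = 65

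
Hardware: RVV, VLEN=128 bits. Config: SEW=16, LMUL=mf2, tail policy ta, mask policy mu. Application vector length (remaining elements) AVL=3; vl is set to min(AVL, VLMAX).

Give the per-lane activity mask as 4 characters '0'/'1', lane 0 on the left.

VLMAX = (128 × 1/2) / 16 = 4 lanes
vl = min(AVL, VLMAX) = min(3, 4) = 3
bits (lane 0 leftmost): 1110

predicate = 1110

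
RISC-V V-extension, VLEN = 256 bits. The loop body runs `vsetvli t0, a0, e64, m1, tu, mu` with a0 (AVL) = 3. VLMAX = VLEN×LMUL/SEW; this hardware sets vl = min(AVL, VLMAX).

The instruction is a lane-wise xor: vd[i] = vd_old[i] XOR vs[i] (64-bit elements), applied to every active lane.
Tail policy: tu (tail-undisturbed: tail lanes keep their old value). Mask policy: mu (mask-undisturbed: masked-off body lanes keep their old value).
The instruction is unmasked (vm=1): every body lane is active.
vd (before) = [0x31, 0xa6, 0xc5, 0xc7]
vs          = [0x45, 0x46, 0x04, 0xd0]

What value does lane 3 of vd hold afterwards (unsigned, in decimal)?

vd[3] = 199

VLMAX = VLEN×LMUL/SEW = 256×1/64 = 4
vl = min(AVL, VLMAX) = min(3, 4) = 3
  i=0: xor(0x31,0x45) → 116
  i=1: xor(0xa6,0x46) → 224
  i=2: xor(0xc5,0x04) → 193
  i=3: tail/keep → 199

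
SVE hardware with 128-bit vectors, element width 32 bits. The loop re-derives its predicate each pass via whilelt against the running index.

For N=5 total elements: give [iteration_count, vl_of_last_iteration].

128-bit reg / 32-bit elem → 4 lanes
5 elements at 4/iter → 2 passes, remainder 1 on the last

[iterations, last_vl] = [2, 1]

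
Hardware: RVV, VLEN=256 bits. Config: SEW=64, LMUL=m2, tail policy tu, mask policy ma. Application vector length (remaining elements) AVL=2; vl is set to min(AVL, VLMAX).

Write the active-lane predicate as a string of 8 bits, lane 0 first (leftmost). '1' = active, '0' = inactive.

VLMAX = (256 × 2) / 64 = 8 lanes
vl = min(AVL, VLMAX) = min(2, 8) = 2
bits (lane 0 leftmost): 11000000

predicate = 11000000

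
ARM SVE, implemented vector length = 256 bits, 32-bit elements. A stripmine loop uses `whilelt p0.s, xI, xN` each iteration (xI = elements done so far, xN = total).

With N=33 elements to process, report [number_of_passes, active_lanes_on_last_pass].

register lanes = 256/32 = 8
33 elements at 8/iter → 5 passes, remainder 1 on the last

[iterations, last_vl] = [5, 1]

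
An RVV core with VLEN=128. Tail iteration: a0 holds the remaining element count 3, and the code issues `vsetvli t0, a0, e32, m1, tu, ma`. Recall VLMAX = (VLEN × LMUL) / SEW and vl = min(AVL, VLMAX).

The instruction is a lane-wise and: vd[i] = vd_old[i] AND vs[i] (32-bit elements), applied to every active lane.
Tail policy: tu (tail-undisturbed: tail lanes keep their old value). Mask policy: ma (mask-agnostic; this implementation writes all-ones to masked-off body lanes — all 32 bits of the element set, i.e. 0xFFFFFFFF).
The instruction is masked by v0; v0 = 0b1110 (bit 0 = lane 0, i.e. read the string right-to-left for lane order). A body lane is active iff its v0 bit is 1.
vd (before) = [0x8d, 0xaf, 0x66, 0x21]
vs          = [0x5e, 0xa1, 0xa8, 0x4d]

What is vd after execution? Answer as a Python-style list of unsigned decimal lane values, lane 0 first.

VLMAX = VLEN×LMUL/SEW = 128×1/32 = 4
vl = min(AVL, VLMAX) = min(3, 4) = 3
vd[0] mask-off/ones -> 0xffffffff
vd[1] and(0xaf,0xa1) -> 0xa1
vd[2] and(0x66,0xa8) -> 0x20
vd[3] tail/keep -> 0x21

vd = [4294967295, 161, 32, 33]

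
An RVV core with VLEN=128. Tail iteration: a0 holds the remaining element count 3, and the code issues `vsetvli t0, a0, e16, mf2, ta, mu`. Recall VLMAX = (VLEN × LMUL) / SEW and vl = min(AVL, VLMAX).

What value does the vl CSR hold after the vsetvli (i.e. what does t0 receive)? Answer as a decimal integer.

vl = 3

lanes per group: 128·1/2/16 = 4
vl = min(AVL, VLMAX) = min(3, 4) = 3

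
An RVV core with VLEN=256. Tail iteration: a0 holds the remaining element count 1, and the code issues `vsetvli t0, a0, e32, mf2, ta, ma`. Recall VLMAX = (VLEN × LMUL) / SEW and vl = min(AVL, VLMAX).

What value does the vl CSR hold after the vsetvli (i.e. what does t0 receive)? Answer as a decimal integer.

vl = 1

VLMAX = (256 × 1/2) / 32 = 4 lanes
vl = min(AVL, VLMAX) = min(1, 4) = 1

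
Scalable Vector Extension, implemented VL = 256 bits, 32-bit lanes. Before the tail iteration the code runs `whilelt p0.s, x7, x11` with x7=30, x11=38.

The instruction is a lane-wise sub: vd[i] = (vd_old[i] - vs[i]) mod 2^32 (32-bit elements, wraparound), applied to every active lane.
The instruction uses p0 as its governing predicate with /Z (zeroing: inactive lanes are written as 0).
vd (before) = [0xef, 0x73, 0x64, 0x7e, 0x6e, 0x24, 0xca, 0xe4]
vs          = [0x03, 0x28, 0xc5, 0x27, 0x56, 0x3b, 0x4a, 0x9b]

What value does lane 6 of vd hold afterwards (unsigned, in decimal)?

register lanes = 256/32 = 8
p0[j] = (30+j < 38); true for j=0..7 → 8 lanes set
[0] sub(0xef,0x03) = 0xec
[1] sub(0x73,0x28) = 0x4b
[2] sub(0x64,0xc5) = 0xffffff9f
[3] sub(0x7e,0x27) = 0x57
[4] sub(0x6e,0x56) = 0x18
[5] sub(0x24,0x3b) = 0xffffffe9
[6] sub(0xca,0x4a) = 0x80
[7] sub(0xe4,0x9b) = 0x49

vd[6] = 128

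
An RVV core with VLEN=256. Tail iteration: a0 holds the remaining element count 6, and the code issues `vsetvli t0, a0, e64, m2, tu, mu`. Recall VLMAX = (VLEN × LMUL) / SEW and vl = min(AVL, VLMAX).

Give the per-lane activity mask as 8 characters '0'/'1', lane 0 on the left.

VLMAX = VLEN×LMUL/SEW = 256×2/64 = 8
vl = min(AVL, VLMAX) = min(6, 8) = 6
bits (lane 0 leftmost): 11111100

predicate = 11111100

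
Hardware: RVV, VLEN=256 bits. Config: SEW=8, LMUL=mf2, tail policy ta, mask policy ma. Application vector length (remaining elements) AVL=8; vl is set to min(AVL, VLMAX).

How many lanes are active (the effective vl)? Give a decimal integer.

vl = 8

VLMAX = VLEN×LMUL/SEW = 256×1/2/8 = 16
AVL=8 ≤ VLMAX=16, so vl = 8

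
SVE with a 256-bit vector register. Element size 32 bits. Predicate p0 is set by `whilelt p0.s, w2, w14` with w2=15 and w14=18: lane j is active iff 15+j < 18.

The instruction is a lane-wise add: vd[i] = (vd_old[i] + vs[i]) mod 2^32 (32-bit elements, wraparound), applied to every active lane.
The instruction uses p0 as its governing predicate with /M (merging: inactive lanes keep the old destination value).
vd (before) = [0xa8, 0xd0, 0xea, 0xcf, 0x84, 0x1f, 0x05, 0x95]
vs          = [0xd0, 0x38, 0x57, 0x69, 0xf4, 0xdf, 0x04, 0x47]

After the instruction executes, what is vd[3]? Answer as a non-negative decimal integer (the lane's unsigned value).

vd[3] = 207

256-bit reg / 32-bit elem → 8 lanes
p0[j] = (15+j < 18); true for j=0..2 → 3 lanes set
lane  0: add(0xa8,0xd0) ⇒ 0x178
lane  1: add(0xd0,0x38) ⇒ 0x108
lane  2: add(0xea,0x57) ⇒ 0x141
lane  3: tail/keep ⇒ 0xcf
lane  4: tail/keep ⇒ 0x84
lane  5: tail/keep ⇒ 0x1f
lane  6: tail/keep ⇒ 0x05
lane  7: tail/keep ⇒ 0x95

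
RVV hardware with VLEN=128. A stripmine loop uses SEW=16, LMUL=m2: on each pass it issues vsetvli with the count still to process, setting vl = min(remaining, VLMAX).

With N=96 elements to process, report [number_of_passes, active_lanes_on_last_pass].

VLMAX = (128 × 2) / 16 = 16 lanes
iterations = ceil(96/16) = 6; final-pass vl = 16

[iterations, last_vl] = [6, 16]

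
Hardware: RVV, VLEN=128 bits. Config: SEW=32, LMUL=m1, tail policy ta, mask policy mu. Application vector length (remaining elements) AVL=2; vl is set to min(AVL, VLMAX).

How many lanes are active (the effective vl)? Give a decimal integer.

VLMAX = (128 × 1) / 32 = 4 lanes
vl = min(AVL, VLMAX) = min(2, 4) = 2

vl = 2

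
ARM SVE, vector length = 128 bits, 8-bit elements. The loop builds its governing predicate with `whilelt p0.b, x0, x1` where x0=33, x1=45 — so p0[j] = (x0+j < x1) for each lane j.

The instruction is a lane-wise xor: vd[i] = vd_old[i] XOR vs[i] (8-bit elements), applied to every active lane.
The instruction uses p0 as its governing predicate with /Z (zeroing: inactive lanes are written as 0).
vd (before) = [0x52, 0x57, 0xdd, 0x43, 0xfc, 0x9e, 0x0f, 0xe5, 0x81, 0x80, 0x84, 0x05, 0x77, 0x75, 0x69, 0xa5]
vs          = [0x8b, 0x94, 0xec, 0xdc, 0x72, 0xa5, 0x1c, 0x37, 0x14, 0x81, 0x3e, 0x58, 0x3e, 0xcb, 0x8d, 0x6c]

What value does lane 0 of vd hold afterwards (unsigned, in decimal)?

vd[0] = 217

lane count: 128 div 8 = 16
whilelt: lane j active iff 33+j < 45 → j < 12 → 12 active
[0] xor(0x52,0x8b) = 0xd9
[1] xor(0x57,0x94) = 0xc3
[2] xor(0xdd,0xec) = 0x31
[3] xor(0x43,0xdc) = 0x9f
[4] xor(0xfc,0x72) = 0x8e
[5] xor(0x9e,0xa5) = 0x3b
[6] xor(0x0f,0x1c) = 0x13
[7] xor(0xe5,0x37) = 0xd2
[8] xor(0x81,0x14) = 0x95
[9] xor(0x80,0x81) = 0x01
[10] xor(0x84,0x3e) = 0xba
[11] xor(0x05,0x58) = 0x5d
[12] tail/zero = 0x00
[13] tail/zero = 0x00
[14] tail/zero = 0x00
[15] tail/zero = 0x00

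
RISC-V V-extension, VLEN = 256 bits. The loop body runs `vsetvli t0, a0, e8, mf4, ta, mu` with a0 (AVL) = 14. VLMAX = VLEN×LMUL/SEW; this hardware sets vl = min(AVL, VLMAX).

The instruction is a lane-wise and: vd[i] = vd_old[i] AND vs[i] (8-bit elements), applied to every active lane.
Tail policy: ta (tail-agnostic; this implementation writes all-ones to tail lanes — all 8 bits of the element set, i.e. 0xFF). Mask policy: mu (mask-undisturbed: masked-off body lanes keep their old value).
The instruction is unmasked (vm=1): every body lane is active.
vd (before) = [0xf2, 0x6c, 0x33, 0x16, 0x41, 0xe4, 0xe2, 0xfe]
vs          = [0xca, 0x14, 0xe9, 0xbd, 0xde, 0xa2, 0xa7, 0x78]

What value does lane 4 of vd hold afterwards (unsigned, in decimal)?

vd[4] = 64

VLMAX = (256 × 1/4) / 8 = 8 lanes
vl = min(AVL, VLMAX) = min(14, 8) = 8
lane  0: and(0xf2,0xca) ⇒ 0xc2
lane  1: and(0x6c,0x14) ⇒ 0x04
lane  2: and(0x33,0xe9) ⇒ 0x21
lane  3: and(0x16,0xbd) ⇒ 0x14
lane  4: and(0x41,0xde) ⇒ 0x40
lane  5: and(0xe4,0xa2) ⇒ 0xa0
lane  6: and(0xe2,0xa7) ⇒ 0xa2
lane  7: and(0xfe,0x78) ⇒ 0x78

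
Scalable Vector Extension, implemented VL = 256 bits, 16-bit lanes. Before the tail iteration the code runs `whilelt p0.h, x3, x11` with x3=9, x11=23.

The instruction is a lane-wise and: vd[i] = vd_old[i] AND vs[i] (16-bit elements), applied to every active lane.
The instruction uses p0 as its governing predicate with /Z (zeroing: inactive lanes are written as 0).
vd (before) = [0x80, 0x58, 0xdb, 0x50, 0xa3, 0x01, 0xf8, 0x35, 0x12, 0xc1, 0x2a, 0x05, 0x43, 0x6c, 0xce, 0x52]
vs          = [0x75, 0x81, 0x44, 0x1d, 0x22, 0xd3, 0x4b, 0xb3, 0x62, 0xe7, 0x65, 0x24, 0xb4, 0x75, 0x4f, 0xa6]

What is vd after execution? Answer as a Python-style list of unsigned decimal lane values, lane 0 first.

vd = [0, 0, 64, 16, 34, 1, 72, 49, 2, 193, 32, 4, 0, 100, 0, 0]

lane count: 256 div 16 = 16
p0[j] = (9+j < 23); true for j=0..13 → 14 lanes set
vd[0] and(0x80,0x75) -> 0x00
vd[1] and(0x58,0x81) -> 0x00
vd[2] and(0xdb,0x44) -> 0x40
vd[3] and(0x50,0x1d) -> 0x10
vd[4] and(0xa3,0x22) -> 0x22
vd[5] and(0x01,0xd3) -> 0x01
vd[6] and(0xf8,0x4b) -> 0x48
vd[7] and(0x35,0xb3) -> 0x31
vd[8] and(0x12,0x62) -> 0x02
vd[9] and(0xc1,0xe7) -> 0xc1
vd[10] and(0x2a,0x65) -> 0x20
vd[11] and(0x05,0x24) -> 0x04
vd[12] and(0x43,0xb4) -> 0x00
vd[13] and(0x6c,0x75) -> 0x64
vd[14] tail/zero -> 0x00
vd[15] tail/zero -> 0x00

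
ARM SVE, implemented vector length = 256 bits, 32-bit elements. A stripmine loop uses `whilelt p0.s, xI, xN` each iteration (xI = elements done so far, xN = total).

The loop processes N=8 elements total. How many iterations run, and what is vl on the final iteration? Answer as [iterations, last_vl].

[iterations, last_vl] = [1, 8]

256-bit reg / 32-bit elem → 8 lanes
N=8: ⌈8/8⌉ = 1 iters; last vl = 8 − 0×8 = 8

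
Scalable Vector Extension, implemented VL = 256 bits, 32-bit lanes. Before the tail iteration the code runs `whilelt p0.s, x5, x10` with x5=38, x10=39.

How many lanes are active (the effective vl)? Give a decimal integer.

register lanes = 256/32 = 8
whilelt: lane j active iff 38+j < 39 → j < 1 → 1 active

vl = 1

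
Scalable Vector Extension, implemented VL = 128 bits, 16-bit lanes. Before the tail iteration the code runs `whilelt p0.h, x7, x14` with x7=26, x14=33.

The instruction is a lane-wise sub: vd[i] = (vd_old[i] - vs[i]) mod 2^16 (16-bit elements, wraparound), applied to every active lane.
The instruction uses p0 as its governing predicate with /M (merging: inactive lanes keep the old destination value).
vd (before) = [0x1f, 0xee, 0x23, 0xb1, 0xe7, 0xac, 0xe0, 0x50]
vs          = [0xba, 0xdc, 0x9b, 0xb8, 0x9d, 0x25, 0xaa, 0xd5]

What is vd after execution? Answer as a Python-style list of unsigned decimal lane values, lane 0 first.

vd = [65381, 18, 65416, 65529, 74, 135, 54, 80]

register lanes = 128/16 = 8
whilelt: lane j active iff 26+j < 33 → j < 7 → 7 active
lane  0: sub(0x1f,0xba) ⇒ 0xff65
lane  1: sub(0xee,0xdc) ⇒ 0x12
lane  2: sub(0x23,0x9b) ⇒ 0xff88
lane  3: sub(0xb1,0xb8) ⇒ 0xfff9
lane  4: sub(0xe7,0x9d) ⇒ 0x4a
lane  5: sub(0xac,0x25) ⇒ 0x87
lane  6: sub(0xe0,0xaa) ⇒ 0x36
lane  7: tail/keep ⇒ 0x50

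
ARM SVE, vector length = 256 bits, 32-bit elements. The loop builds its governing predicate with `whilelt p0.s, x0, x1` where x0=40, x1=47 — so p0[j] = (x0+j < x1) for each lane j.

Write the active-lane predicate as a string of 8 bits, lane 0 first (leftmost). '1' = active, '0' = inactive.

256-bit reg / 32-bit elem → 8 lanes
whilelt: lane j active iff 40+j < 47 → j < 7 → 7 active
bits (lane 0 leftmost): 11111110

predicate = 11111110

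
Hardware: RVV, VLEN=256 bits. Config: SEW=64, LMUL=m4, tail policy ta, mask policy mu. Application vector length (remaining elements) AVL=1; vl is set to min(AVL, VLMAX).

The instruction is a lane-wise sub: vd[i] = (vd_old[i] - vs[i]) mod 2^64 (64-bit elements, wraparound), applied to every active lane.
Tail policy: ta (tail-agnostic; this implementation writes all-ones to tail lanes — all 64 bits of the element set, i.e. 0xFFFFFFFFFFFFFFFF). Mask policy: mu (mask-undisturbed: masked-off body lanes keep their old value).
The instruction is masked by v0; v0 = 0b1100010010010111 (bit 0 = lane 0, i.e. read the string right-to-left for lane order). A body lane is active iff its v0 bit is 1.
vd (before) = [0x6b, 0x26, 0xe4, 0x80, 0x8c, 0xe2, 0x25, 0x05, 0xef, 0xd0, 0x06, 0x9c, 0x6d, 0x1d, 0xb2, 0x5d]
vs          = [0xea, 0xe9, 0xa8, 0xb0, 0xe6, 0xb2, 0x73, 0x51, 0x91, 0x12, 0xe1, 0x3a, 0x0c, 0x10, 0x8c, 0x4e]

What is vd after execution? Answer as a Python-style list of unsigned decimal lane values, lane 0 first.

vd = [18446744073709551489, 18446744073709551615, 18446744073709551615, 18446744073709551615, 18446744073709551615, 18446744073709551615, 18446744073709551615, 18446744073709551615, 18446744073709551615, 18446744073709551615, 18446744073709551615, 18446744073709551615, 18446744073709551615, 18446744073709551615, 18446744073709551615, 18446744073709551615]

VLMAX = VLEN×LMUL/SEW = 256×4/64 = 16
AVL=1 ≤ VLMAX=16, so vl = 1
  i=0: sub(0x6b,0xea) → 18446744073709551489
  i=1: tail/ones → 18446744073709551615
  i=2: tail/ones → 18446744073709551615
  i=3: tail/ones → 18446744073709551615
  i=4: tail/ones → 18446744073709551615
  i=5: tail/ones → 18446744073709551615
  i=6: tail/ones → 18446744073709551615
  i=7: tail/ones → 18446744073709551615
  i=8: tail/ones → 18446744073709551615
  i=9: tail/ones → 18446744073709551615
  i=10: tail/ones → 18446744073709551615
  i=11: tail/ones → 18446744073709551615
  i=12: tail/ones → 18446744073709551615
  i=13: tail/ones → 18446744073709551615
  i=14: tail/ones → 18446744073709551615
  i=15: tail/ones → 18446744073709551615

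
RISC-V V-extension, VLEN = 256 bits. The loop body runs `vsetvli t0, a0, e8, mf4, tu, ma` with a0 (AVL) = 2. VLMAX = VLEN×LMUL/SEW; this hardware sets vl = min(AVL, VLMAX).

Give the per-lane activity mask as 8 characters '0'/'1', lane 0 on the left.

predicate = 11000000

VLMAX = VLEN×LMUL/SEW = 256×1/4/8 = 8
vl ← min(2, 8) = 2
bits (lane 0 leftmost): 11000000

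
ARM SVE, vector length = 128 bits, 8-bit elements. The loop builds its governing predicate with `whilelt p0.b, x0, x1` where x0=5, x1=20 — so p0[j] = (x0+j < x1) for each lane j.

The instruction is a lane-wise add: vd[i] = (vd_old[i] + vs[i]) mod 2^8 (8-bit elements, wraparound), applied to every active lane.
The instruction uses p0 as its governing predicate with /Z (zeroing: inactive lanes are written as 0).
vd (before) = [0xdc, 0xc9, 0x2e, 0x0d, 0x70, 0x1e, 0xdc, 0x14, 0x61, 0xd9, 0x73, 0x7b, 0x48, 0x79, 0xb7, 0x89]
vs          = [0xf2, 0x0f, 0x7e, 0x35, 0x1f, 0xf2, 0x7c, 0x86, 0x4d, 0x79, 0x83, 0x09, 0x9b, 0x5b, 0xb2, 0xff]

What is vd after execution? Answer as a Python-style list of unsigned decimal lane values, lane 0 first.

vd = [206, 216, 172, 66, 143, 16, 88, 154, 174, 82, 246, 132, 227, 212, 105, 0]

lane count: 128 div 8 = 16
p0[j] = (5+j < 20); true for j=0..14 → 15 lanes set
  i=0: add(0xdc,0xf2) → 206
  i=1: add(0xc9,0x0f) → 216
  i=2: add(0x2e,0x7e) → 172
  i=3: add(0x0d,0x35) → 66
  i=4: add(0x70,0x1f) → 143
  i=5: add(0x1e,0xf2) → 16
  i=6: add(0xdc,0x7c) → 88
  i=7: add(0x14,0x86) → 154
  i=8: add(0x61,0x4d) → 174
  i=9: add(0xd9,0x79) → 82
  i=10: add(0x73,0x83) → 246
  i=11: add(0x7b,0x09) → 132
  i=12: add(0x48,0x9b) → 227
  i=13: add(0x79,0x5b) → 212
  i=14: add(0xb7,0xb2) → 105
  i=15: tail/zero → 0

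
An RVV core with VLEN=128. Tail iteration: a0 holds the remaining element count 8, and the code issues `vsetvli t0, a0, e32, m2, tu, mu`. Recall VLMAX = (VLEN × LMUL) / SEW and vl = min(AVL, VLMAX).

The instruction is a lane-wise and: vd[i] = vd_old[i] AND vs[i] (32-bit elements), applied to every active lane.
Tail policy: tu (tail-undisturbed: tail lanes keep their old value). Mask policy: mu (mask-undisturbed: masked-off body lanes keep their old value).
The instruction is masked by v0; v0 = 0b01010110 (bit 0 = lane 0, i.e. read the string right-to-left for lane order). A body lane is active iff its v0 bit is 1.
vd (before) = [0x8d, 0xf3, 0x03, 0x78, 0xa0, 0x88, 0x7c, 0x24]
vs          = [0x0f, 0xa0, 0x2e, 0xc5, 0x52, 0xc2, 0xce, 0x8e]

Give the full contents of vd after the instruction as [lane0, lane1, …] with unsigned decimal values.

vd = [141, 160, 2, 120, 0, 136, 76, 36]

VLMAX = (128 × 2) / 32 = 8 lanes
AVL=8 ≤ VLMAX=8, so vl = 8
lane  0: mask-off/keep ⇒ 0x8d
lane  1: and(0xf3,0xa0) ⇒ 0xa0
lane  2: and(0x03,0x2e) ⇒ 0x02
lane  3: mask-off/keep ⇒ 0x78
lane  4: and(0xa0,0x52) ⇒ 0x00
lane  5: mask-off/keep ⇒ 0x88
lane  6: and(0x7c,0xce) ⇒ 0x4c
lane  7: mask-off/keep ⇒ 0x24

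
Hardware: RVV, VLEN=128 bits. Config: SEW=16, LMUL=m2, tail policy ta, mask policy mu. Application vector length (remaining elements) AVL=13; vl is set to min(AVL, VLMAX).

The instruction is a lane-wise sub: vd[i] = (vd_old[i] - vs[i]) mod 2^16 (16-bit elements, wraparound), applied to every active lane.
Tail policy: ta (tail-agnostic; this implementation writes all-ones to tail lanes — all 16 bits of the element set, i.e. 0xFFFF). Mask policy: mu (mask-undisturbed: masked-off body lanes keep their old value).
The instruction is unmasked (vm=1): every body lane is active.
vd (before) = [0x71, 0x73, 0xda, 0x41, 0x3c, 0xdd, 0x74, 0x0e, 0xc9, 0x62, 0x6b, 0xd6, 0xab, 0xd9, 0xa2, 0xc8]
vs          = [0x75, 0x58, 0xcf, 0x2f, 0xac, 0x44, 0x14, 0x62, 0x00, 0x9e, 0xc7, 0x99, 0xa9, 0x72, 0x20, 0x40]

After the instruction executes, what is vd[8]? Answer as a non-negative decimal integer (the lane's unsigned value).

vd[8] = 201

VLMAX = (128 × 2) / 16 = 16 lanes
vl = min(AVL, VLMAX) = min(13, 16) = 13
vd[0] sub(0x71,0x75) -> 0xfffc
vd[1] sub(0x73,0x58) -> 0x1b
vd[2] sub(0xda,0xcf) -> 0x0b
vd[3] sub(0x41,0x2f) -> 0x12
vd[4] sub(0x3c,0xac) -> 0xff90
vd[5] sub(0xdd,0x44) -> 0x99
vd[6] sub(0x74,0x14) -> 0x60
vd[7] sub(0x0e,0x62) -> 0xffac
vd[8] sub(0xc9,0x00) -> 0xc9
vd[9] sub(0x62,0x9e) -> 0xffc4
vd[10] sub(0x6b,0xc7) -> 0xffa4
vd[11] sub(0xd6,0x99) -> 0x3d
vd[12] sub(0xab,0xa9) -> 0x02
vd[13] tail/ones -> 0xffff
vd[14] tail/ones -> 0xffff
vd[15] tail/ones -> 0xffff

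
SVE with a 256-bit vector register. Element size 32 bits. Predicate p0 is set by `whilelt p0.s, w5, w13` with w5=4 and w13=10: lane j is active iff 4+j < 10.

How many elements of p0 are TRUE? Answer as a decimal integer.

vl = 6

256-bit reg / 32-bit elem → 8 lanes
active while 4+j < 10, i.e. j ∈ [0,6) capped at 8 ⇒ 6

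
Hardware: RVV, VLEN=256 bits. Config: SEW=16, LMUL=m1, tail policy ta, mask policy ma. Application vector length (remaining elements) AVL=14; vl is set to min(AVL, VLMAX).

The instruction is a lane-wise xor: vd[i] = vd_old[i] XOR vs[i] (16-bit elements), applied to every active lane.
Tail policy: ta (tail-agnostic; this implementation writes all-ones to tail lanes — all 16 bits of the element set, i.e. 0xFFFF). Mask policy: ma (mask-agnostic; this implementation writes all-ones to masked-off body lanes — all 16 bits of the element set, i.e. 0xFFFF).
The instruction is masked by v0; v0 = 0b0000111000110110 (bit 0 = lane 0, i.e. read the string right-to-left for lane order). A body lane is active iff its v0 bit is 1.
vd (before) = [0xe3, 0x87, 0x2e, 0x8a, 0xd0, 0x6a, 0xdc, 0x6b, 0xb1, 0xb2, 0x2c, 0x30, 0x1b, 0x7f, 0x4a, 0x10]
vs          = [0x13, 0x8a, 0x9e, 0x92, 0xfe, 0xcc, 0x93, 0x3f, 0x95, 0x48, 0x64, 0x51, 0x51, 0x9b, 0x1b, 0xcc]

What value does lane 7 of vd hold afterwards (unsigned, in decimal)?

lanes per group: 256·1/16 = 16
AVL=14 ≤ VLMAX=16, so vl = 14
vd[0] mask-off/ones -> 0xffff
vd[1] xor(0x87,0x8a) -> 0x0d
vd[2] xor(0x2e,0x9e) -> 0xb0
vd[3] mask-off/ones -> 0xffff
vd[4] xor(0xd0,0xfe) -> 0x2e
vd[5] xor(0x6a,0xcc) -> 0xa6
vd[6] mask-off/ones -> 0xffff
vd[7] mask-off/ones -> 0xffff
vd[8] mask-off/ones -> 0xffff
vd[9] xor(0xb2,0x48) -> 0xfa
vd[10] xor(0x2c,0x64) -> 0x48
vd[11] xor(0x30,0x51) -> 0x61
vd[12] mask-off/ones -> 0xffff
vd[13] mask-off/ones -> 0xffff
vd[14] tail/ones -> 0xffff
vd[15] tail/ones -> 0xffff

vd[7] = 65535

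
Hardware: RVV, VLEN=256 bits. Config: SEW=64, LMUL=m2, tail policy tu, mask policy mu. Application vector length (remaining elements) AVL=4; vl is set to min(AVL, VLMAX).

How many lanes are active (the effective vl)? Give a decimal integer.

VLMAX = VLEN×LMUL/SEW = 256×2/64 = 8
vl = min(AVL, VLMAX) = min(4, 8) = 4

vl = 4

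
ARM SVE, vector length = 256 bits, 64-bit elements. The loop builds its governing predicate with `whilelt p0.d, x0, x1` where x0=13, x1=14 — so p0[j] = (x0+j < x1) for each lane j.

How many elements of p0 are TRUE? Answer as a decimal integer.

vl = 1

256-bit reg / 64-bit elem → 4 lanes
whilelt: lane j active iff 13+j < 14 → j < 1 → 1 active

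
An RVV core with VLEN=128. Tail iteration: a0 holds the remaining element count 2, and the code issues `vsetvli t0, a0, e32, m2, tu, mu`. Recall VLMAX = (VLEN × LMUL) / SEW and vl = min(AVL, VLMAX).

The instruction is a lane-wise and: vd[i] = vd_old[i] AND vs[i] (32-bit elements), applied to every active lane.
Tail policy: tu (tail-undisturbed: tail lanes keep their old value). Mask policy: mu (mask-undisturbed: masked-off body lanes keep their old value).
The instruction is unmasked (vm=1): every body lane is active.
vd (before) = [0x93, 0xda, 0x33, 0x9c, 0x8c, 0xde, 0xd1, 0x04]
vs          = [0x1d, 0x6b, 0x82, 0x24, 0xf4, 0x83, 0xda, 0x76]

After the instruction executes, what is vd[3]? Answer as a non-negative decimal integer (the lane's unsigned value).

lanes per group: 128·2/32 = 8
AVL=2 ≤ VLMAX=8, so vl = 2
vd[0] and(0x93,0x1d) -> 0x11
vd[1] and(0xda,0x6b) -> 0x4a
vd[2] tail/keep -> 0x33
vd[3] tail/keep -> 0x9c
vd[4] tail/keep -> 0x8c
vd[5] tail/keep -> 0xde
vd[6] tail/keep -> 0xd1
vd[7] tail/keep -> 0x04

vd[3] = 156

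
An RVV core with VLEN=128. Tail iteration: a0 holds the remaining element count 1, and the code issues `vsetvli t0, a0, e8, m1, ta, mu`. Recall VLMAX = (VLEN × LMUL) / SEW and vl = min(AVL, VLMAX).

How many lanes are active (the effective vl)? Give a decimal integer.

lanes per group: 128·1/8 = 16
vl = min(AVL, VLMAX) = min(1, 16) = 1

vl = 1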